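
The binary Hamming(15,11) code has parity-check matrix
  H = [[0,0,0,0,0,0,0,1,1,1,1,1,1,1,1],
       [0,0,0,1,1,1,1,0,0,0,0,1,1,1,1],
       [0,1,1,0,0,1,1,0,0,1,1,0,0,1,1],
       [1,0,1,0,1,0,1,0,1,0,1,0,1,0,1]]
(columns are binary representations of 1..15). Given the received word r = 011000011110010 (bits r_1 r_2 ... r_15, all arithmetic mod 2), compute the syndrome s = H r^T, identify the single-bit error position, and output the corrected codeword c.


s = (1, 1, 1, 1)^T, error position = 15, corrected codeword c = 011000011110011

Compute s = H r^T mod 2 one row at a time:
  s_1 = 1 + 1 + 1 + 1 + 0 + 0 + 1 + 0 = 5 ≡ 1 (mod 2).
  s_2 = 0 + 0 + 0 + 0 + 0 + 0 + 1 + 0 = 1 ≡ 1 (mod 2).
  s_3 = 1 + 1 + 0 + 0 + 1 + 1 + 1 + 0 = 5 ≡ 1 (mod 2).
  s_4 = 0 + 1 + 0 + 0 + 1 + 1 + 0 + 0 = 3 ≡ 1 (mod 2).
s = (1, 1, 1, 1)^T — this equals column 15 of H (binary 1111), so error is at position 15.
Correct: flip bit 15 of r = 011000011110010 to get c = 011000011110011.


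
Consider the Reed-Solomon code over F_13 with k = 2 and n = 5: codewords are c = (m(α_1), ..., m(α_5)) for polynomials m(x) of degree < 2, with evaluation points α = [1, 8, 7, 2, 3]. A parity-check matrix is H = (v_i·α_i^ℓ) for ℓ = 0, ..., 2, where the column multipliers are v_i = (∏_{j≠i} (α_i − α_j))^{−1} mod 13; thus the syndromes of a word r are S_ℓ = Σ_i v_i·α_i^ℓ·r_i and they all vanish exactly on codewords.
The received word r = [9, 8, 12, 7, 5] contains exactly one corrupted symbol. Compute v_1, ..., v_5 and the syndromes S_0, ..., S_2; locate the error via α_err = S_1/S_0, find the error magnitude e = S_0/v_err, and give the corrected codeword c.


S = (8, 4, 2), error at position 3, error magnitude e = 2, c = [9, 8, 10, 7, 5].

Step 1: column multipliers v_i = (∏_{j≠i}(α_i − α_j))^{−1} mod 13.
  i = 1 (α = 1): (1−8)(1−7)(1−2)(1−3) = (−7)·(−6)·(−1)·(−2) = 84 ≡ 6, so v_1 = 6^{−1} = 11 (mod 13).
  i = 2 (α = 8): (8−1)(8−7)(8−2)(8−3) = 7·1·6·5 = 210 ≡ 2, so v_2 = 2^{−1} = 7 (mod 13).
  i = 3 (α = 7): (7−1)(7−8)(7−2)(7−3) = 6·(−1)·5·4 = −120 ≡ 10, so v_3 = 10^{−1} = 4 (mod 13).
  i = 4 (α = 2): (2−1)(2−8)(2−7)(2−3) = 1·(−6)·(−5)·(−1) = −30 ≡ 9, so v_4 = 9^{−1} = 3 (mod 13).
  i = 5 (α = 3): (3−1)(3−8)(3−7)(3−2) = 2·(−5)·(−4)·1 = 40 ≡ 1, so v_5 = 1^{−1} = 1 (mod 13).
  v = [11, 7, 4, 3, 1].
Step 2: syndromes of r = [9, 8, 12, 7, 5] (all sums mod 13).
  S_0 = Σ v_i r_i = 11·9 + 7·8 + 4·12 + 3·7 + 1·5 = 229 ≡ 8.
  S_1 = Σ v_i α_i r_i = 11·1·9 + 7·8·8 + 4·7·12 + 3·2·7 + 1·3·5 = 940 ≡ 4.
  α_i^2 mod 13 = [1, 12, 10, 4, 9].
  S_2 = Σ v_i α_i^2 r_i = 11·1·9 + 7·12·8 + 4·10·12 + 3·4·7 + 1·9·5 = 1380 ≡ 2.
  S = (8, 4, 2) ≠ 0, so r is not a codeword (an error is present).
Step 3: locate the error. For a single error e at position i, S_ℓ = v_i·e·α_i^ℓ, so α_err = S_1/S_0.
  S_0^{−1} = 8^{−1} = 5 (mod 13), so α_err = 4·5 = 20 ≡ 7 = α_3. Error position i = 3.
  Consistency check: S_2/S_1 = 2·10 = 20 ≡ 7 = α_err ✓ (single-error assumption holds).
Step 4: error magnitude e = S_0/v_3 = S_0·∏_{j≠3}(α_3 − α_j) = 8·10 = 80 ≡ 2 (mod 13).
Step 5: correct position 3: c_3 = r_3 − e = 12 − 2 ≡ 10 (mod 13). Hence c = [9, 8, 10, 7, 5].
  Check: interpolating c through the α_i gives m(x) = 11 + 11·x (degree < 2) with m(α_i) = c_i for every i, so c is indeed a codeword.


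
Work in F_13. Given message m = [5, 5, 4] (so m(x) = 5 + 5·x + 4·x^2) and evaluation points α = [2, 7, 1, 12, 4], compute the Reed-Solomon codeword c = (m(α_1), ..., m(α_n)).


c = [5, 2, 1, 4, 11]

Message polynomial: m(x) = 5 + 5·x + 4·x^2 (mod 13).
For each evaluation point α_i, compute m(α_i) mod 13:
  α_1 = 2: Horner steps 4 → 0 → 5, so m(2) = 5.
  α_2 = 7: Horner steps 4 → 7 → 2, so m(7) = 2.
  α_3 = 1: Horner steps 4 → 9 → 1, so m(1) = 1.
  α_4 = 12: Horner steps 4 → 1 → 4, so m(12) = 4.
  α_5 = 4: Horner steps 4 → 8 → 11, so m(4) = 11.
Codeword c = [5, 2, 1, 4, 11] ∈ F_13^5.


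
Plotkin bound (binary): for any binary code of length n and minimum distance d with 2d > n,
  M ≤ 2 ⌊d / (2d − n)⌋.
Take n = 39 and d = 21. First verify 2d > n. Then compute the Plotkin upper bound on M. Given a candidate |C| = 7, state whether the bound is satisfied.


Plotkin bound M ≤ 14; given |C| = 7 ≤ bound (satisfied).

Check applicability: 2d = 42, n = 39.
2d − n = 3 > 0, so Plotkin applies.
Compute d/(2d−n) = 21/3 ≈ 7.0000.
⌊d/(2d−n)⌋ = 7.
Plotkin bound: M ≤ 2·7 = 14.
Given |C| = 7, check: satisfied.
This |C| is below the Plotkin bound.


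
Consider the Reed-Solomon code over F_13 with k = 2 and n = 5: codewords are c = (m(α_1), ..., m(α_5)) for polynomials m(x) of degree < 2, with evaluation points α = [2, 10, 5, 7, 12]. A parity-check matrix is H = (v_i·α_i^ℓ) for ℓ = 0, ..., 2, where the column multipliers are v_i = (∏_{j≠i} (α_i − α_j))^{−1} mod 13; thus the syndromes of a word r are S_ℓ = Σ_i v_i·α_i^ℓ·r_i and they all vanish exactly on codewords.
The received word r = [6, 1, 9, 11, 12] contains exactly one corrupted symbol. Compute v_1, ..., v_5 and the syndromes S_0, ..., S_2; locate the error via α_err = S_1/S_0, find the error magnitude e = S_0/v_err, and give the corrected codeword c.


S = (2, 11, 2), error at position 5, error magnitude e = 9, c = [6, 1, 9, 11, 3].

Step 1: column multipliers v_i = (∏_{j≠i}(α_i − α_j))^{−1} mod 13.
  i = 1 (α = 2): (2−10)(2−5)(2−7)(2−12) = (−8)·(−3)·(−5)·(−10) = 1200 ≡ 4, so v_1 = 4^{−1} = 10 (mod 13).
  i = 2 (α = 10): (10−2)(10−5)(10−7)(10−12) = 8·5·3·(−2) = −240 ≡ 7, so v_2 = 7^{−1} = 2 (mod 13).
  i = 3 (α = 5): (5−2)(5−10)(5−7)(5−12) = 3·(−5)·(−2)·(−7) = −210 ≡ 11, so v_3 = 11^{−1} = 6 (mod 13).
  i = 4 (α = 7): (7−2)(7−10)(7−5)(7−12) = 5·(−3)·2·(−5) = 150 ≡ 7, so v_4 = 7^{−1} = 2 (mod 13).
  i = 5 (α = 12): (12−2)(12−10)(12−5)(12−7) = 10·2·7·5 = 700 ≡ 11, so v_5 = 11^{−1} = 6 (mod 13).
  v = [10, 2, 6, 2, 6].
Step 2: syndromes of r = [6, 1, 9, 11, 12] (all sums mod 13).
  S_0 = Σ v_i r_i = 10·6 + 2·1 + 6·9 + 2·11 + 6·12 = 210 ≡ 2.
  S_1 = Σ v_i α_i r_i = 10·2·6 + 2·10·1 + 6·5·9 + 2·7·11 + 6·12·12 = 1428 ≡ 11.
  α_i^2 mod 13 = [4, 9, 12, 10, 1].
  S_2 = Σ v_i α_i^2 r_i = 10·4·6 + 2·9·1 + 6·12·9 + 2·10·11 + 6·1·12 = 1198 ≡ 2.
  S = (2, 11, 2) ≠ 0, so r is not a codeword (an error is present).
Step 3: locate the error. For a single error e at position i, S_ℓ = v_i·e·α_i^ℓ, so α_err = S_1/S_0.
  S_0^{−1} = 2^{−1} = 7 (mod 13), so α_err = 11·7 = 77 ≡ 12 = α_5. Error position i = 5.
  Consistency check: S_2/S_1 = 2·6 = 12 ≡ 12 = α_err ✓ (single-error assumption holds).
Step 4: error magnitude e = S_0/v_5 = S_0·∏_{j≠5}(α_5 − α_j) = 2·11 = 22 ≡ 9 (mod 13).
Step 5: correct position 5: c_5 = r_5 − e = 12 − 9 ≡ 3 (mod 13). Hence c = [6, 1, 9, 11, 3].
  Check: interpolating c through the α_i gives m(x) = 4 + 1·x (degree < 2) with m(α_i) = c_i for every i, so c is indeed a codeword.


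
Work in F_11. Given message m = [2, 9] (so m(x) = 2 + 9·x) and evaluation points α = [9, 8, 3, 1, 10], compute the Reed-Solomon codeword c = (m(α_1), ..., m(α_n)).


c = [6, 8, 7, 0, 4]

Message polynomial: m(x) = 2 + 9·x (mod 11).
For each evaluation point α_i, compute m(α_i) mod 11:
  α_1 = 9: Horner steps 9 → 6, so m(9) = 6.
  α_2 = 8: Horner steps 9 → 8, so m(8) = 8.
  α_3 = 3: Horner steps 9 → 7, so m(3) = 7.
  α_4 = 1: Horner steps 9 → 0, so m(1) = 0.
  α_5 = 10: Horner steps 9 → 4, so m(10) = 4.
Codeword c = [6, 8, 7, 0, 4] ∈ F_11^5.


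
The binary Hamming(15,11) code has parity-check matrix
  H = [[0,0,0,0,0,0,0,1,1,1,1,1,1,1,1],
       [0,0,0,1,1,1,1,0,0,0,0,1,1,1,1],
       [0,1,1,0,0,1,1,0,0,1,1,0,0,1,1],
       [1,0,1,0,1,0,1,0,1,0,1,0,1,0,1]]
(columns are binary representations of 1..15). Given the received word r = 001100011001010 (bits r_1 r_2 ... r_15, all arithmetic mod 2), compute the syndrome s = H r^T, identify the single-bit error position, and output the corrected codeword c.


s = (0, 1, 0, 0)^T, error position = 4, corrected codeword c = 001000011001010

Compute s = H r^T mod 2 one row at a time:
  s_1 = 1 + 1 + 0 + 0 + 1 + 0 + 1 + 0 = 4 ≡ 0 (mod 2).
  s_2 = 1 + 0 + 0 + 0 + 1 + 0 + 1 + 0 = 3 ≡ 1 (mod 2).
  s_3 = 0 + 1 + 0 + 0 + 0 + 0 + 1 + 0 = 2 ≡ 0 (mod 2).
  s_4 = 0 + 1 + 0 + 0 + 1 + 0 + 0 + 0 = 2 ≡ 0 (mod 2).
s = (0, 1, 0, 0)^T — this equals column 4 of H (binary 0100), so error is at position 4.
Correct: flip bit 4 of r = 001100011001010 to get c = 001000011001010.


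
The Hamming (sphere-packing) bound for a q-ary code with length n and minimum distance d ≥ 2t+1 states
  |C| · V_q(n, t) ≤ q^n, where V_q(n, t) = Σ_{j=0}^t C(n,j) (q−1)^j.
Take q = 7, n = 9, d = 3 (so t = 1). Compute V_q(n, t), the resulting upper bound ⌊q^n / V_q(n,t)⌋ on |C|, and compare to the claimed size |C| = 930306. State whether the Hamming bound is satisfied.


V_q(n, t) = 55, q^n = 40353607, Hamming bound = 733701, |C| = 930306 > bound (violated).

Step 1: Compute V_q(n, t) = Σ_{j=0}^1 C(n, j) (q−1)^j.
  j = 0: C(9,0)·(6)^0 = 1·1 = 1.
  j = 1: C(9,1)·(6)^1 = 9·6 = 54.
  V_q(n, t) = 1 + 54 = 55.
Step 2: q^n = 7^9 = 40353607.
Step 3: Hamming bound ⌊q^n / V_q(n,t)⌋ = ⌊40353607/55⌋ = 733701.
Step 4: Compare |C| = 930306 to 733701: violated.
The claimed |C| lies above the Hamming bound, so no 7-ary code of length 9 with d ≥ 3 can have 930306 codewords.


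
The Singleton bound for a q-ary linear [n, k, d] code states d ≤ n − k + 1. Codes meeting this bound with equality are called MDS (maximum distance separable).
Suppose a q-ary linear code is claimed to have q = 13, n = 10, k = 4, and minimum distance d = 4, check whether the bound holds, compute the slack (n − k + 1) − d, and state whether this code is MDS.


Singleton RHS = n − k + 1 = 7, slack = 3, bound satisfied, not MDS.

Singleton bound: d ≤ n − k + 1.
Here n = 10, k = 4, so n − k + 1 = 7.
Given d = 4, check d ≤ 7: YES.
Slack = (n − k + 1) − d = 3.
The code is NOT MDS (slack = 3 > 0).
Description: the claimed parameters are [10, 4, 4]_13; such a code would be non-MDS.


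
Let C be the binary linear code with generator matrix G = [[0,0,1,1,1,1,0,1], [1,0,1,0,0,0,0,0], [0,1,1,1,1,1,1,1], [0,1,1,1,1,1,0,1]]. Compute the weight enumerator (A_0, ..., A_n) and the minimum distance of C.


Weight distribution: A_0 = 1, A_1 = 2, A_2 = 2, A_3 = 2, A_4 = 1, A_5 = 2, A_6 = 4, A_7 = 2. Minimum distance d = 1.

Enumerate all 2^4 = 16 messages m ∈ F_2^4.
For each, compute codeword c = mG in F_2^8, then tally its weight.
  m = 0000 → c = 00000000, weight = 0.
  m = 1000 → c = 00111101, weight = 5.
  m = 0100 → c = 10100000, weight = 2.
  m = 1100 → c = 10011101, weight = 5.
  m = 0010 → c = 01111111, weight = 7.
  m = 1010 → c = 01000010, weight = 2.
  m = 0110 → c = 11011111, weight = 7.
  m = 1110 → c = 11100010, weight = 4.
  m = 0001 → c = 01111101, weight = 6.
  m = 1001 → c = 01000000, weight = 1.
  m = 0101 → c = 11011101, weight = 6.
  m = 1101 → c = 11100000, weight = 3.
  m = 0011 → c = 00000010, weight = 1.
  m = 1011 → c = 00111111, weight = 6.
  m = 0111 → c = 10100010, weight = 3.
  m = 1111 → c = 10011111, weight = 6.
Tally weights:
  weight 0: 1 codewords.
  weight 1: 2 codewords.
  weight 2: 2 codewords.
  weight 3: 2 codewords.
  weight 4: 1 codewords.
  weight 5: 2 codewords.
  weight 6: 4 codewords.
  weight 7: 2 codewords.
Minimum distance d = smallest w > 0 with A_w > 0 = 1.
Sanity: Σ A_w = 16 = 2^4 = 16 ✓.


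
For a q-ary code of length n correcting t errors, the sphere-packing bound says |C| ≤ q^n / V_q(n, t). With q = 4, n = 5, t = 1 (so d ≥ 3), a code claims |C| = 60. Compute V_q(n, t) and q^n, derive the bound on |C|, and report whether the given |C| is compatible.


V_q(n, t) = 16, q^n = 1024, Hamming bound = 64, |C| = 60 ≤ bound (satisfied).

Step 1: Compute V_q(n, t) = Σ_{j=0}^1 C(n, j) (q−1)^j.
  j = 0: C(5,0)·(3)^0 = 1·1 = 1.
  j = 1: C(5,1)·(3)^1 = 5·3 = 15.
  V_q(n, t) = 1 + 15 = 16.
Step 2: q^n = 4^5 = 1024.
Step 3: Hamming bound ⌊q^n / V_q(n,t)⌋ = ⌊1024/16⌋ = 64.
Step 4: Compare |C| = 60 to 64: satisfied.
The claimed |C| lies below the Hamming bound.


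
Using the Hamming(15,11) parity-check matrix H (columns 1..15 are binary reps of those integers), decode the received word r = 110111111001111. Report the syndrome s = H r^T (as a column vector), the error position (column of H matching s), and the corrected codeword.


s = (0, 0, 1, 0)^T, error position = 2, corrected codeword c = 100111111001111

Compute s = H r^T mod 2 one row at a time:
  s_1 = 1 + 1 + 0 + 0 + 1 + 1 + 1 + 1 = 6 ≡ 0 (mod 2).
  s_2 = 1 + 1 + 1 + 1 + 1 + 1 + 1 + 1 = 8 ≡ 0 (mod 2).
  s_3 = 1 + 0 + 1 + 1 + 0 + 0 + 1 + 1 = 5 ≡ 1 (mod 2).
  s_4 = 1 + 0 + 1 + 1 + 1 + 0 + 1 + 1 = 6 ≡ 0 (mod 2).
s = (0, 0, 1, 0)^T — this equals column 2 of H (binary 0010), so error is at position 2.
Correct: flip bit 2 of r = 110111111001111 to get c = 100111111001111.


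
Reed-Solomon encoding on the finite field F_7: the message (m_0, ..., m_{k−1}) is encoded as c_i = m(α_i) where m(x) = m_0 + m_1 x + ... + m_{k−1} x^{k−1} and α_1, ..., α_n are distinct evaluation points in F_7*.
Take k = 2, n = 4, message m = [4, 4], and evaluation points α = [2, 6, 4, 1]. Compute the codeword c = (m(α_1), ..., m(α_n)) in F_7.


c = [5, 0, 6, 1]

Message polynomial: m(x) = 4 + 4·x (mod 7).
For each evaluation point α_i, compute m(α_i) mod 7:
  α_1 = 2: Horner steps 4 → 5, so m(2) = 5.
  α_2 = 6: Horner steps 4 → 0, so m(6) = 0.
  α_3 = 4: Horner steps 4 → 6, so m(4) = 6.
  α_4 = 1: Horner steps 4 → 1, so m(1) = 1.
Codeword c = [5, 0, 6, 1] ∈ F_7^4.


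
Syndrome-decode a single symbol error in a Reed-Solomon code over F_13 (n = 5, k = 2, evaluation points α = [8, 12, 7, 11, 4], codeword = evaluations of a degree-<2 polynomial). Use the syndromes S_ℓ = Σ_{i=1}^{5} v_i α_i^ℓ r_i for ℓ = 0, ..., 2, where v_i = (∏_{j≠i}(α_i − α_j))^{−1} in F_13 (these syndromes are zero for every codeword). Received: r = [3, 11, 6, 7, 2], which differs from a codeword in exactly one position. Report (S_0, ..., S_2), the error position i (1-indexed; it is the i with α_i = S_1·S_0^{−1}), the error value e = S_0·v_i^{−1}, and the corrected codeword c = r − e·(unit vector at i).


S = (5, 8, 5), error at position 2, error magnitude e = 7, c = [3, 4, 6, 7, 2].

Step 1: column multipliers v_i = (∏_{j≠i}(α_i − α_j))^{−1} mod 13.
  i = 1 (α = 8): (8−12)(8−7)(8−11)(8−4) = (−4)·1·(−3)·4 = 48 ≡ 9, so v_1 = 9^{−1} = 3 (mod 13).
  i = 2 (α = 12): (12−8)(12−7)(12−11)(12−4) = 4·5·1·8 = 160 ≡ 4, so v_2 = 4^{−1} = 10 (mod 13).
  i = 3 (α = 7): (7−8)(7−12)(7−11)(7−4) = (−1)·(−5)·(−4)·3 = −60 ≡ 5, so v_3 = 5^{−1} = 8 (mod 13).
  i = 4 (α = 11): (11−8)(11−12)(11−7)(11−4) = 3·(−1)·4·7 = −84 ≡ 7, so v_4 = 7^{−1} = 2 (mod 13).
  i = 5 (α = 4): (4−8)(4−12)(4−7)(4−11) = (−4)·(−8)·(−3)·(−7) = 672 ≡ 9, so v_5 = 9^{−1} = 3 (mod 13).
  v = [3, 10, 8, 2, 3].
Step 2: syndromes of r = [3, 11, 6, 7, 2] (all sums mod 13).
  S_0 = Σ v_i r_i = 3·3 + 10·11 + 8·6 + 2·7 + 3·2 = 187 ≡ 5.
  S_1 = Σ v_i α_i r_i = 3·8·3 + 10·12·11 + 8·7·6 + 2·11·7 + 3·4·2 = 1906 ≡ 8.
  α_i^2 mod 13 = [12, 1, 10, 4, 3].
  S_2 = Σ v_i α_i^2 r_i = 3·12·3 + 10·1·11 + 8·10·6 + 2·4·7 + 3·3·2 = 772 ≡ 5.
  S = (5, 8, 5) ≠ 0, so r is not a codeword (an error is present).
Step 3: locate the error. For a single error e at position i, S_ℓ = v_i·e·α_i^ℓ, so α_err = S_1/S_0.
  S_0^{−1} = 5^{−1} = 8 (mod 13), so α_err = 8·8 = 64 ≡ 12 = α_2. Error position i = 2.
  Consistency check: S_2/S_1 = 5·5 = 25 ≡ 12 = α_err ✓ (single-error assumption holds).
Step 4: error magnitude e = S_0/v_2 = S_0·∏_{j≠2}(α_2 − α_j) = 5·4 = 20 ≡ 7 (mod 13).
Step 5: correct position 2: c_2 = r_2 − e = 11 − 7 ≡ 4 (mod 13). Hence c = [3, 4, 6, 7, 2].
  Check: interpolating c through the α_i gives m(x) = 1 + 10·x (degree < 2) with m(α_i) = c_i for every i, so c is indeed a codeword.


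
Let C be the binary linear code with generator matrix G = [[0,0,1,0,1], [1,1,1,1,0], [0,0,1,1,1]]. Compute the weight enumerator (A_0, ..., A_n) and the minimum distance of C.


Weight distribution: A_0 = 1, A_1 = 1, A_2 = 1, A_3 = 3, A_4 = 2. Minimum distance d = 1.

Enumerate all 2^3 = 8 messages m ∈ F_2^3.
For each, compute codeword c = mG in F_2^5, then tally its weight.
  m = 000 → c = 00000, weight = 0.
  m = 100 → c = 00101, weight = 2.
  m = 010 → c = 11110, weight = 4.
  m = 110 → c = 11011, weight = 4.
  m = 001 → c = 00111, weight = 3.
  m = 101 → c = 00010, weight = 1.
  m = 011 → c = 11001, weight = 3.
  m = 111 → c = 11100, weight = 3.
Tally weights:
  weight 0: 1 codewords.
  weight 1: 1 codewords.
  weight 2: 1 codewords.
  weight 3: 3 codewords.
  weight 4: 2 codewords.
Minimum distance d = smallest w > 0 with A_w > 0 = 1.
Sanity: Σ A_w = 8 = 2^3 = 8 ✓.


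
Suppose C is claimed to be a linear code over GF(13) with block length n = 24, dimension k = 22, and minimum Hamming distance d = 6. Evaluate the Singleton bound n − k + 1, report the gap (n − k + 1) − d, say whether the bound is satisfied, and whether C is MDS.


Singleton RHS = n − k + 1 = 3, slack = -3, bound violated (no such code; not MDS).

Singleton bound: d ≤ n − k + 1.
Here n = 24, k = 22, so n − k + 1 = 3.
Given d = 6, check d ≤ 3: NO.
Slack = (n − k + 1) − d = -3.
The slack is negative: d = 6 exceeds n − k + 1 = 3 by 3, so the Singleton bound is violated and no linear [24, 22, 6]_13 code can exist. In particular it is not MDS (MDS requires d = n − k + 1 exactly).
Description: the claimed parameters are [24, 22, 6]_13; such a code would be impossible (violates the Singleton bound).


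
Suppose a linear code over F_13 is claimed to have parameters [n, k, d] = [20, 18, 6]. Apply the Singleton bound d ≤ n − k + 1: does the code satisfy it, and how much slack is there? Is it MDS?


Singleton RHS = n − k + 1 = 3, slack = -3, bound violated (no such code; not MDS).

Singleton bound: d ≤ n − k + 1.
Here n = 20, k = 18, so n − k + 1 = 3.
Given d = 6, check d ≤ 3: NO.
Slack = (n − k + 1) − d = -3.
The slack is negative: d = 6 exceeds n − k + 1 = 3 by 3, so the Singleton bound is violated and no linear [20, 18, 6]_13 code can exist. In particular it is not MDS (MDS requires d = n − k + 1 exactly).
Description: the claimed parameters are [20, 18, 6]_13; such a code would be impossible (violates the Singleton bound).


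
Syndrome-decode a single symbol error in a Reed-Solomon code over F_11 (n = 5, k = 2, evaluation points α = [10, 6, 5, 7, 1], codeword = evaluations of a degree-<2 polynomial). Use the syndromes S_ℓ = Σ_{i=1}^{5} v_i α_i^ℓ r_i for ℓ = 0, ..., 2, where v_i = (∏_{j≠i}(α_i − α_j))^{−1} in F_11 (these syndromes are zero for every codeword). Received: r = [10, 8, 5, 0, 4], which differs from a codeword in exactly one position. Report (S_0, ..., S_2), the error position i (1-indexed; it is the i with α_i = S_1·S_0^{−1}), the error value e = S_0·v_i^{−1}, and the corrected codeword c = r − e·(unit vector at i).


S = (1, 10, 1), error at position 1, error magnitude e = 1, c = [9, 8, 5, 0, 4].

Step 1: column multipliers v_i = (∏_{j≠i}(α_i − α_j))^{−1} mod 11.
  i = 1 (α = 10): (10−6)(10−5)(10−7)(10−1) = 4·5·3·9 = 540 ≡ 1, so v_1 = 1^{−1} = 1 (mod 11).
  i = 2 (α = 6): (6−10)(6−5)(6−7)(6−1) = (−4)·1·(−1)·5 = 20 ≡ 9, so v_2 = 9^{−1} = 5 (mod 11).
  i = 3 (α = 5): (5−10)(5−6)(5−7)(5−1) = (−5)·(−1)·(−2)·4 = −40 ≡ 4, so v_3 = 4^{−1} = 3 (mod 11).
  i = 4 (α = 7): (7−10)(7−6)(7−5)(7−1) = (−3)·1·2·6 = −36 ≡ 8, so v_4 = 8^{−1} = 7 (mod 11).
  i = 5 (α = 1): (1−10)(1−6)(1−5)(1−7) = (−9)·(−5)·(−4)·(−6) = 1080 ≡ 2, so v_5 = 2^{−1} = 6 (mod 11).
  v = [1, 5, 3, 7, 6].
Step 2: syndromes of r = [10, 8, 5, 0, 4] (all sums mod 11).
  S_0 = Σ v_i r_i = 1·10 + 5·8 + 3·5 + 7·0 + 6·4 = 89 ≡ 1.
  S_1 = Σ v_i α_i r_i = 1·10·10 + 5·6·8 + 3·5·5 + 7·7·0 + 6·1·4 = 439 ≡ 10.
  α_i^2 mod 11 = [1, 3, 3, 5, 1].
  S_2 = Σ v_i α_i^2 r_i = 1·1·10 + 5·3·8 + 3·3·5 + 7·5·0 + 6·1·4 = 199 ≡ 1.
  S = (1, 10, 1) ≠ 0, so r is not a codeword (an error is present).
Step 3: locate the error. For a single error e at position i, S_ℓ = v_i·e·α_i^ℓ, so α_err = S_1/S_0.
  S_0^{−1} = 1^{−1} = 1 (mod 11), so α_err = 10·1 = 10 ≡ 10 = α_1. Error position i = 1.
  Consistency check: S_2/S_1 = 1·10 = 10 ≡ 10 = α_err ✓ (single-error assumption holds).
Step 4: error magnitude e = S_0/v_1 = S_0·∏_{j≠1}(α_1 − α_j) = 1·1 = 1 ≡ 1 (mod 11).
Step 5: correct position 1: c_1 = r_1 − e = 10 − 1 ≡ 9 (mod 11). Hence c = [9, 8, 5, 0, 4].
  Check: interpolating c through the α_i gives m(x) = 1 + 3·x (degree < 2) with m(α_i) = c_i for every i, so c is indeed a codeword.


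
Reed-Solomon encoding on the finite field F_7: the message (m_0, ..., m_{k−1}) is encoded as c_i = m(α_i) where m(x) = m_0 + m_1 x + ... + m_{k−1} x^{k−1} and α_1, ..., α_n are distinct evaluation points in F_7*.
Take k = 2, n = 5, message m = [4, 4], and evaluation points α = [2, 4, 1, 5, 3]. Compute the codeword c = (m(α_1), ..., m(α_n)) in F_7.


c = [5, 6, 1, 3, 2]

Message polynomial: m(x) = 4 + 4·x (mod 7).
For each evaluation point α_i, compute m(α_i) mod 7:
  α_1 = 2: Horner steps 4 → 5, so m(2) = 5.
  α_2 = 4: Horner steps 4 → 6, so m(4) = 6.
  α_3 = 1: Horner steps 4 → 1, so m(1) = 1.
  α_4 = 5: Horner steps 4 → 3, so m(5) = 3.
  α_5 = 3: Horner steps 4 → 2, so m(3) = 2.
Codeword c = [5, 6, 1, 3, 2] ∈ F_7^5.


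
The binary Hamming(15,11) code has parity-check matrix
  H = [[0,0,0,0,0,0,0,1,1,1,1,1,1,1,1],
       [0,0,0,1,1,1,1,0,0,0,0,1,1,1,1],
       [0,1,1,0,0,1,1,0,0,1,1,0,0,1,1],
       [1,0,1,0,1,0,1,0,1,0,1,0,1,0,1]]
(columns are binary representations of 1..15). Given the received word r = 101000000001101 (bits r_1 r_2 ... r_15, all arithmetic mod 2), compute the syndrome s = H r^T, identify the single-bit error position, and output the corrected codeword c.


s = (1, 1, 0, 0)^T, error position = 12, corrected codeword c = 101000000000101

Compute s = H r^T mod 2 one row at a time:
  s_1 = 0 + 0 + 0 + 0 + 1 + 1 + 0 + 1 = 3 ≡ 1 (mod 2).
  s_2 = 0 + 0 + 0 + 0 + 1 + 1 + 0 + 1 = 3 ≡ 1 (mod 2).
  s_3 = 0 + 1 + 0 + 0 + 0 + 0 + 0 + 1 = 2 ≡ 0 (mod 2).
  s_4 = 1 + 1 + 0 + 0 + 0 + 0 + 1 + 1 = 4 ≡ 0 (mod 2).
s = (1, 1, 0, 0)^T — this equals column 12 of H (binary 1100), so error is at position 12.
Correct: flip bit 12 of r = 101000000001101 to get c = 101000000000101.


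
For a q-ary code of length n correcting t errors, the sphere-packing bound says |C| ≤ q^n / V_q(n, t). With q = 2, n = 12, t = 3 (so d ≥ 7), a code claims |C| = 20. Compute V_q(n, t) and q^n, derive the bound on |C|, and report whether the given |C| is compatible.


V_q(n, t) = 299, q^n = 4096, Hamming bound = 13, |C| = 20 > bound (violated).

Step 1: Compute V_q(n, t) = Σ_{j=0}^3 C(n, j) (q−1)^j.
  j = 0: C(12,0)·(1)^0 = 1·1 = 1.
  j = 1: C(12,1)·(1)^1 = 12·1 = 12.
  j = 2: C(12,2)·(1)^2 = 66·1 = 66.
  j = 3: C(12,3)·(1)^3 = 220·1 = 220.
  V_q(n, t) = 1 + 12 + 66 + 220 = 299.
Step 2: q^n = 2^12 = 4096.
Step 3: Hamming bound ⌊q^n / V_q(n,t)⌋ = ⌊4096/299⌋ = 13.
Step 4: Compare |C| = 20 to 13: violated.
The claimed |C| lies above the Hamming bound, so no 2-ary code of length 12 with d ≥ 7 can have 20 codewords.


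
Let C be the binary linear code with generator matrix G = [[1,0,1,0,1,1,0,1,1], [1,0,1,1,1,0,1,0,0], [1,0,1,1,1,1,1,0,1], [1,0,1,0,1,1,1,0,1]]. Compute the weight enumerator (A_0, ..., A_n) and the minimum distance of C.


Weight distribution: A_0 = 1, A_1 = 1, A_2 = 2, A_3 = 2, A_4 = 3, A_5 = 3, A_6 = 2, A_7 = 2. Minimum distance d = 1.

Enumerate all 2^4 = 16 messages m ∈ F_2^4.
For each, compute codeword c = mG in F_2^9, then tally its weight.
  m = 0000 → c = 000000000, weight = 0.
  m = 1000 → c = 101011011, weight = 6.
  m = 0100 → c = 101110100, weight = 5.
  m = 1100 → c = 000101111, weight = 5.
  m = 0010 → c = 101111101, weight = 7.
  m = 1010 → c = 000100110, weight = 3.
  m = 0110 → c = 000001001, weight = 2.
  m = 1110 → c = 101010010, weight = 4.
  m = 0001 → c = 101011101, weight = 6.
  m = 1001 → c = 000000110, weight = 2.
  m = 0101 → c = 000101001, weight = 3.
  m = 1101 → c = 101110010, weight = 5.
  m = 0011 → c = 000100000, weight = 1.
  m = 1011 → c = 101111011, weight = 7.
  m = 0111 → c = 101010100, weight = 4.
  m = 1111 → c = 000001111, weight = 4.
Tally weights:
  weight 0: 1 codewords.
  weight 1: 1 codewords.
  weight 2: 2 codewords.
  weight 3: 2 codewords.
  weight 4: 3 codewords.
  weight 5: 3 codewords.
  weight 6: 2 codewords.
  weight 7: 2 codewords.
Minimum distance d = smallest w > 0 with A_w > 0 = 1.
Sanity: Σ A_w = 16 = 2^4 = 16 ✓.


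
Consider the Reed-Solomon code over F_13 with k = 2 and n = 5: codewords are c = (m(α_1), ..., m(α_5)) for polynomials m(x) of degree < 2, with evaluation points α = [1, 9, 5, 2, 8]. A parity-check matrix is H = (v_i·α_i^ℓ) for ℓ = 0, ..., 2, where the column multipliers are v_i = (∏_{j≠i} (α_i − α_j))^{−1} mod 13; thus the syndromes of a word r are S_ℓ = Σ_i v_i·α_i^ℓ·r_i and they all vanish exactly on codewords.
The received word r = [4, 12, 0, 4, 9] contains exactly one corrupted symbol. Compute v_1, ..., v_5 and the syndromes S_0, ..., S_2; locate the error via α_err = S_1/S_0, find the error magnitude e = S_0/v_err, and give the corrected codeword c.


S = (1, 1, 1), error at position 1, error magnitude e = 3, c = [1, 12, 0, 4, 9].

Step 1: column multipliers v_i = (∏_{j≠i}(α_i − α_j))^{−1} mod 13.
  i = 1 (α = 1): (1−9)(1−5)(1−2)(1−8) = (−8)·(−4)·(−1)·(−7) = 224 ≡ 3, so v_1 = 3^{−1} = 9 (mod 13).
  i = 2 (α = 9): (9−1)(9−5)(9−2)(9−8) = 8·4·7·1 = 224 ≡ 3, so v_2 = 3^{−1} = 9 (mod 13).
  i = 3 (α = 5): (5−1)(5−9)(5−2)(5−8) = 4·(−4)·3·(−3) = 144 ≡ 1, so v_3 = 1^{−1} = 1 (mod 13).
  i = 4 (α = 2): (2−1)(2−9)(2−5)(2−8) = 1·(−7)·(−3)·(−6) = −126 ≡ 4, so v_4 = 4^{−1} = 10 (mod 13).
  i = 5 (α = 8): (8−1)(8−9)(8−5)(8−2) = 7·(−1)·3·6 = −126 ≡ 4, so v_5 = 4^{−1} = 10 (mod 13).
  v = [9, 9, 1, 10, 10].
Step 2: syndromes of r = [4, 12, 0, 4, 9] (all sums mod 13).
  S_0 = Σ v_i r_i = 9·4 + 9·12 + 1·0 + 10·4 + 10·9 = 274 ≡ 1.
  S_1 = Σ v_i α_i r_i = 9·1·4 + 9·9·12 + 1·5·0 + 10·2·4 + 10·8·9 = 1808 ≡ 1.
  α_i^2 mod 13 = [1, 3, 12, 4, 12].
  S_2 = Σ v_i α_i^2 r_i = 9·1·4 + 9·3·12 + 1·12·0 + 10·4·4 + 10·12·9 = 1600 ≡ 1.
  S = (1, 1, 1) ≠ 0, so r is not a codeword (an error is present).
Step 3: locate the error. For a single error e at position i, S_ℓ = v_i·e·α_i^ℓ, so α_err = S_1/S_0.
  S_0^{−1} = 1^{−1} = 1 (mod 13), so α_err = 1·1 = 1 ≡ 1 = α_1. Error position i = 1.
  Consistency check: S_2/S_1 = 1·1 = 1 ≡ 1 = α_err ✓ (single-error assumption holds).
Step 4: error magnitude e = S_0/v_1 = S_0·∏_{j≠1}(α_1 − α_j) = 1·3 = 3 ≡ 3 (mod 13).
Step 5: correct position 1: c_1 = r_1 − e = 4 − 3 ≡ 1 (mod 13). Hence c = [1, 12, 0, 4, 9].
  Check: interpolating c through the α_i gives m(x) = 11 + 3·x (degree < 2) with m(α_i) = c_i for every i, so c is indeed a codeword.


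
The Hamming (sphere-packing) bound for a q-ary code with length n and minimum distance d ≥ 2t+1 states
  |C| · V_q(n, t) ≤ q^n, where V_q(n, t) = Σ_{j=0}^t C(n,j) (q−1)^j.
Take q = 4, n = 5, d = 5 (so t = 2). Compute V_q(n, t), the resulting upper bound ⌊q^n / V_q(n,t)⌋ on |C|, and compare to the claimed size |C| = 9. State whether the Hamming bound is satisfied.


V_q(n, t) = 106, q^n = 1024, Hamming bound = 9, |C| = 9 ≤ bound (satisfied).

Step 1: Compute V_q(n, t) = Σ_{j=0}^2 C(n, j) (q−1)^j.
  j = 0: C(5,0)·(3)^0 = 1·1 = 1.
  j = 1: C(5,1)·(3)^1 = 5·3 = 15.
  j = 2: C(5,2)·(3)^2 = 10·9 = 90.
  V_q(n, t) = 1 + 15 + 90 = 106.
Step 2: q^n = 4^5 = 1024.
Step 3: Hamming bound ⌊q^n / V_q(n,t)⌋ = ⌊1024/106⌋ = 9.
Step 4: Compare |C| = 9 to 9: satisfied.
The claimed |C| lies at the Hamming bound (tight).


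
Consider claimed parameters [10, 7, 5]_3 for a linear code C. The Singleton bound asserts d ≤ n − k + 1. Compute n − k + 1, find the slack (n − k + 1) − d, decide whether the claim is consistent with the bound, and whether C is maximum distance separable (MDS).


Singleton RHS = n − k + 1 = 4, slack = -1, bound violated (no such code; not MDS).

Singleton bound: d ≤ n − k + 1.
Here n = 10, k = 7, so n − k + 1 = 4.
Given d = 5, check d ≤ 4: NO.
Slack = (n − k + 1) − d = -1.
The slack is negative: d = 5 exceeds n − k + 1 = 4 by 1, so the Singleton bound is violated and no linear [10, 7, 5]_3 code can exist. In particular it is not MDS (MDS requires d = n − k + 1 exactly).
Description: the claimed parameters are [10, 7, 5]_3; such a code would be impossible (violates the Singleton bound).


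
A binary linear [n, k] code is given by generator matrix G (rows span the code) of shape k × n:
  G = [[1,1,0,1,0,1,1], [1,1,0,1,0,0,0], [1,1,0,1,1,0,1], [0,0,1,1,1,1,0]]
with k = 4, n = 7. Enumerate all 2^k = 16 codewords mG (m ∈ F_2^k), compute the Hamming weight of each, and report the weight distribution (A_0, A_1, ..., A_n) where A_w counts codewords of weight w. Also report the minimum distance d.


Weight distribution: A_0 = 1, A_2 = 4, A_3 = 2, A_4 = 3, A_5 = 6. Minimum distance d = 2.

Enumerate all 2^4 = 16 messages m ∈ F_2^4.
For each, compute codeword c = mG in F_2^7, then tally its weight.
  m = 0000 → c = 0000000, weight = 0.
  m = 1000 → c = 1101011, weight = 5.
  m = 0100 → c = 1101000, weight = 3.
  m = 1100 → c = 0000011, weight = 2.
  m = 0010 → c = 1101101, weight = 5.
  m = 1010 → c = 0000110, weight = 2.
  m = 0110 → c = 0000101, weight = 2.
  m = 1110 → c = 1101110, weight = 5.
  m = 0001 → c = 0011110, weight = 4.
  m = 1001 → c = 1110101, weight = 5.
  m = 0101 → c = 1110110, weight = 5.
  m = 1101 → c = 0011101, weight = 4.
  m = 0011 → c = 1110011, weight = 5.
  m = 1011 → c = 0011000, weight = 2.
  m = 0111 → c = 0011011, weight = 4.
  m = 1111 → c = 1110000, weight = 3.
Tally weights:
  weight 0: 1 codewords.
  weight 2: 4 codewords.
  weight 3: 2 codewords.
  weight 4: 3 codewords.
  weight 5: 6 codewords.
Minimum distance d = smallest w > 0 with A_w > 0 = 2.
Sanity: Σ A_w = 16 = 2^4 = 16 ✓.


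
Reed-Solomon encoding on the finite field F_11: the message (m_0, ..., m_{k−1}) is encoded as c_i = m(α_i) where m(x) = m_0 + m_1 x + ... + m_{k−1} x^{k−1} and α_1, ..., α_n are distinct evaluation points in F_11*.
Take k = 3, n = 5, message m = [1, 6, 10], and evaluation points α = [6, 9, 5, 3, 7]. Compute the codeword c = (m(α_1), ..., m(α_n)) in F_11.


c = [1, 7, 6, 10, 5]

Message polynomial: m(x) = 1 + 6·x + 10·x^2 (mod 11).
For each evaluation point α_i, compute m(α_i) mod 11:
  α_1 = 6: Horner steps 10 → 0 → 1, so m(6) = 1.
  α_2 = 9: Horner steps 10 → 8 → 7, so m(9) = 7.
  α_3 = 5: Horner steps 10 → 1 → 6, so m(5) = 6.
  α_4 = 3: Horner steps 10 → 3 → 10, so m(3) = 10.
  α_5 = 7: Horner steps 10 → 10 → 5, so m(7) = 5.
Codeword c = [1, 7, 6, 10, 5] ∈ F_11^5.


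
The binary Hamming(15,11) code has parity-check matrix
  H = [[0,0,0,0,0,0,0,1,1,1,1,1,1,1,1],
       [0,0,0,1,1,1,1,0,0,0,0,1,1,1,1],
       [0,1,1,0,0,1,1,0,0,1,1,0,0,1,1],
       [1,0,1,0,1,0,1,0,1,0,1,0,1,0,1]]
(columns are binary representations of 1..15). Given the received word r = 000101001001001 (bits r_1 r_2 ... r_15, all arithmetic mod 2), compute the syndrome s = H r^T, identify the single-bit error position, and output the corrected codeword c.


s = (1, 0, 0, 0)^T, error position = 8, corrected codeword c = 000101011001001

Compute s = H r^T mod 2 one row at a time:
  s_1 = 0 + 1 + 0 + 0 + 1 + 0 + 0 + 1 = 3 ≡ 1 (mod 2).
  s_2 = 1 + 0 + 1 + 0 + 1 + 0 + 0 + 1 = 4 ≡ 0 (mod 2).
  s_3 = 0 + 0 + 1 + 0 + 0 + 0 + 0 + 1 = 2 ≡ 0 (mod 2).
  s_4 = 0 + 0 + 0 + 0 + 1 + 0 + 0 + 1 = 2 ≡ 0 (mod 2).
s = (1, 0, 0, 0)^T — this equals column 8 of H (binary 1000), so error is at position 8.
Correct: flip bit 8 of r = 000101001001001 to get c = 000101011001001.


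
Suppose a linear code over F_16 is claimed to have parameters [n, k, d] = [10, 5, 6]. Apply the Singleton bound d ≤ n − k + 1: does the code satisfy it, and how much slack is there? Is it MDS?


Singleton RHS = n − k + 1 = 6, slack = 0, bound satisfied, MDS.

Singleton bound: d ≤ n − k + 1.
Here n = 10, k = 5, so n − k + 1 = 6.
Given d = 6, check d ≤ 6: YES.
Slack = (n − k + 1) − d = 0.
The code is MDS (slack = 0).
Description: the claimed parameters are [10, 5, 6]_16; such a code would be MDS (meets Singleton bound).


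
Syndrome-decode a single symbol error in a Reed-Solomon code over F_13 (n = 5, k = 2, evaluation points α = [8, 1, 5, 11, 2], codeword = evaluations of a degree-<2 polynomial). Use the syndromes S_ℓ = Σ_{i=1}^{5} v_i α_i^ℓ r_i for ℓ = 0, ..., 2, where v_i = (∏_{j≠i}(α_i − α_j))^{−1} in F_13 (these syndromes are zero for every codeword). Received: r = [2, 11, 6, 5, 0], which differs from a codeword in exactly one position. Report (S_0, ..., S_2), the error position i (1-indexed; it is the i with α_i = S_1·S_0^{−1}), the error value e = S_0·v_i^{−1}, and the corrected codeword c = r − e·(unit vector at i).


S = (10, 2, 3), error at position 1, error magnitude e = 3, c = [12, 11, 6, 5, 0].

Step 1: column multipliers v_i = (∏_{j≠i}(α_i − α_j))^{−1} mod 13.
  i = 1 (α = 8): (8−1)(8−5)(8−11)(8−2) = 7·3·(−3)·6 = −378 ≡ 12, so v_1 = 12^{−1} = 12 (mod 13).
  i = 2 (α = 1): (1−8)(1−5)(1−11)(1−2) = (−7)·(−4)·(−10)·(−1) = 280 ≡ 7, so v_2 = 7^{−1} = 2 (mod 13).
  i = 3 (α = 5): (5−8)(5−1)(5−11)(5−2) = (−3)·4·(−6)·3 = 216 ≡ 8, so v_3 = 8^{−1} = 5 (mod 13).
  i = 4 (α = 11): (11−8)(11−1)(11−5)(11−2) = 3·10·6·9 = 1620 ≡ 8, so v_4 = 8^{−1} = 5 (mod 13).
  i = 5 (α = 2): (2−8)(2−1)(2−5)(2−11) = (−6)·1·(−3)·(−9) = −162 ≡ 7, so v_5 = 7^{−1} = 2 (mod 13).
  v = [12, 2, 5, 5, 2].
Step 2: syndromes of r = [2, 11, 6, 5, 0] (all sums mod 13).
  S_0 = Σ v_i r_i = 12·2 + 2·11 + 5·6 + 5·5 + 2·0 = 101 ≡ 10.
  S_1 = Σ v_i α_i r_i = 12·8·2 + 2·1·11 + 5·5·6 + 5·11·5 + 2·2·0 = 639 ≡ 2.
  α_i^2 mod 13 = [12, 1, 12, 4, 4].
  S_2 = Σ v_i α_i^2 r_i = 12·12·2 + 2·1·11 + 5·12·6 + 5·4·5 + 2·4·0 = 770 ≡ 3.
  S = (10, 2, 3) ≠ 0, so r is not a codeword (an error is present).
Step 3: locate the error. For a single error e at position i, S_ℓ = v_i·e·α_i^ℓ, so α_err = S_1/S_0.
  S_0^{−1} = 10^{−1} = 4 (mod 13), so α_err = 2·4 = 8 ≡ 8 = α_1. Error position i = 1.
  Consistency check: S_2/S_1 = 3·7 = 21 ≡ 8 = α_err ✓ (single-error assumption holds).
Step 4: error magnitude e = S_0/v_1 = S_0·∏_{j≠1}(α_1 − α_j) = 10·12 = 120 ≡ 3 (mod 13).
Step 5: correct position 1: c_1 = r_1 − e = 2 − 3 ≡ 12 (mod 13). Hence c = [12, 11, 6, 5, 0].
  Check: interpolating c through the α_i gives m(x) = 9 + 2·x (degree < 2) with m(α_i) = c_i for every i, so c is indeed a codeword.


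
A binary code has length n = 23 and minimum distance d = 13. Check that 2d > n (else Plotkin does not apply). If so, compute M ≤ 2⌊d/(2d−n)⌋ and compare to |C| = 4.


Plotkin bound M ≤ 8; given |C| = 4 ≤ bound (satisfied).

Check applicability: 2d = 26, n = 23.
2d − n = 3 > 0, so Plotkin applies.
Compute d/(2d−n) = 13/3 ≈ 4.3333.
⌊d/(2d−n)⌋ = 4.
Plotkin bound: M ≤ 2·4 = 8.
Given |C| = 4, check: satisfied.
This |C| is below the Plotkin bound.


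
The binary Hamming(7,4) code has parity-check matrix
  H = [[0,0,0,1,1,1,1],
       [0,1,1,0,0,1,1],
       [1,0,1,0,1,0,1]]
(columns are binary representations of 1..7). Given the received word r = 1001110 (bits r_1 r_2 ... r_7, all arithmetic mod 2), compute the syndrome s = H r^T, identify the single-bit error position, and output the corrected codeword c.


s = (1, 1, 0)^T, error position = 6, corrected codeword c = 1001100

Compute s = H r^T mod 2 one row at a time:
  s_1 = 1 + 1 + 1 + 0 = 3 ≡ 1 (mod 2).
  s_2 = 0 + 0 + 1 + 0 = 1 ≡ 1 (mod 2).
  s_3 = 1 + 0 + 1 + 0 = 2 ≡ 0 (mod 2).
s = (1, 1, 0)^T — this equals column 6 of H (binary 110), so error is at position 6.
Correct: flip bit 6 of r = 1001110 to get c = 1001100.


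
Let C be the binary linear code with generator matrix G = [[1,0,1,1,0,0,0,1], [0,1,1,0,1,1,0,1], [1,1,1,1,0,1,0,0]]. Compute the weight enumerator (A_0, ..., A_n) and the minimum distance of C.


Weight distribution: A_0 = 1, A_2 = 1, A_3 = 1, A_4 = 2, A_5 = 3. Minimum distance d = 2.

Enumerate all 2^3 = 8 messages m ∈ F_2^3.
For each, compute codeword c = mG in F_2^8, then tally its weight.
  m = 000 → c = 00000000, weight = 0.
  m = 100 → c = 10110001, weight = 4.
  m = 010 → c = 01101101, weight = 5.
  m = 110 → c = 11011100, weight = 5.
  m = 001 → c = 11110100, weight = 5.
  m = 101 → c = 01000101, weight = 3.
  m = 011 → c = 10011001, weight = 4.
  m = 111 → c = 00101000, weight = 2.
Tally weights:
  weight 0: 1 codewords.
  weight 2: 1 codewords.
  weight 3: 1 codewords.
  weight 4: 2 codewords.
  weight 5: 3 codewords.
Minimum distance d = smallest w > 0 with A_w > 0 = 2.
Sanity: Σ A_w = 8 = 2^3 = 8 ✓.


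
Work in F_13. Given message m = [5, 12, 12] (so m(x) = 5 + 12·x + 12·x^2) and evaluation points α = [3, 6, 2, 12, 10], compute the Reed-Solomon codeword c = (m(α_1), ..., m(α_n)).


c = [6, 2, 12, 5, 12]

Message polynomial: m(x) = 5 + 12·x + 12·x^2 (mod 13).
For each evaluation point α_i, compute m(α_i) mod 13:
  α_1 = 3: Horner steps 12 → 9 → 6, so m(3) = 6.
  α_2 = 6: Horner steps 12 → 6 → 2, so m(6) = 2.
  α_3 = 2: Horner steps 12 → 10 → 12, so m(2) = 12.
  α_4 = 12: Horner steps 12 → 0 → 5, so m(12) = 5.
  α_5 = 10: Horner steps 12 → 2 → 12, so m(10) = 12.
Codeword c = [6, 2, 12, 5, 12] ∈ F_13^5.


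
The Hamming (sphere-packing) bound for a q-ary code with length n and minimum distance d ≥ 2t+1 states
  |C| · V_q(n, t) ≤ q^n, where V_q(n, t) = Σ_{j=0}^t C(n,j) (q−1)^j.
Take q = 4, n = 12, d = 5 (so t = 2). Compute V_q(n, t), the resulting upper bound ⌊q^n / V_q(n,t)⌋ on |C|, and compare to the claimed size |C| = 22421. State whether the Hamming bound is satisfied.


V_q(n, t) = 631, q^n = 16777216, Hamming bound = 26588, |C| = 22421 ≤ bound (satisfied).

Step 1: Compute V_q(n, t) = Σ_{j=0}^2 C(n, j) (q−1)^j.
  j = 0: C(12,0)·(3)^0 = 1·1 = 1.
  j = 1: C(12,1)·(3)^1 = 12·3 = 36.
  j = 2: C(12,2)·(3)^2 = 66·9 = 594.
  V_q(n, t) = 1 + 36 + 594 = 631.
Step 2: q^n = 4^12 = 16777216.
Step 3: Hamming bound ⌊q^n / V_q(n,t)⌋ = ⌊16777216/631⌋ = 26588.
Step 4: Compare |C| = 22421 to 26588: satisfied.
The claimed |C| lies below the Hamming bound.


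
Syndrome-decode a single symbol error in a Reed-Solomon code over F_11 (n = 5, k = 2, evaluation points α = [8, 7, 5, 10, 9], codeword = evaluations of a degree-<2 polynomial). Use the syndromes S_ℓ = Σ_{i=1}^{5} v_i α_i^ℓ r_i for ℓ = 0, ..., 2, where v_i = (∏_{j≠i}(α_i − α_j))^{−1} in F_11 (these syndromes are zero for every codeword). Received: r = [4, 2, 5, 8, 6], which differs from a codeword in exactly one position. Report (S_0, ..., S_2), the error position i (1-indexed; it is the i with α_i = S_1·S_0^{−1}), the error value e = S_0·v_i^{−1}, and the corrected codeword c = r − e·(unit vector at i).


S = (4, 9, 1), error at position 3, error magnitude e = 7, c = [4, 2, 9, 8, 6].

Step 1: column multipliers v_i = (∏_{j≠i}(α_i − α_j))^{−1} mod 11.
  i = 1 (α = 8): (8−7)(8−5)(8−10)(8−9) = 1·3·(−2)·(−1) = 6 ≡ 6, so v_1 = 6^{−1} = 2 (mod 11).
  i = 2 (α = 7): (7−8)(7−5)(7−10)(7−9) = (−1)·2·(−3)·(−2) = −12 ≡ 10, so v_2 = 10^{−1} = 10 (mod 11).
  i = 3 (α = 5): (5−8)(5−7)(5−10)(5−9) = (−3)·(−2)·(−5)·(−4) = 120 ≡ 10, so v_3 = 10^{−1} = 10 (mod 11).
  i = 4 (α = 10): (10−8)(10−7)(10−5)(10−9) = 2·3·5·1 = 30 ≡ 8, so v_4 = 8^{−1} = 7 (mod 11).
  i = 5 (α = 9): (9−8)(9−7)(9−5)(9−10) = 1·2·4·(−1) = −8 ≡ 3, so v_5 = 3^{−1} = 4 (mod 11).
  v = [2, 10, 10, 7, 4].
Step 2: syndromes of r = [4, 2, 5, 8, 6] (all sums mod 11).
  S_0 = Σ v_i r_i = 2·4 + 10·2 + 10·5 + 7·8 + 4·6 = 158 ≡ 4.
  S_1 = Σ v_i α_i r_i = 2·8·4 + 10·7·2 + 10·5·5 + 7·10·8 + 4·9·6 = 1230 ≡ 9.
  α_i^2 mod 11 = [9, 5, 3, 1, 4].
  S_2 = Σ v_i α_i^2 r_i = 2·9·4 + 10·5·2 + 10·3·5 + 7·1·8 + 4·4·6 = 474 ≡ 1.
  S = (4, 9, 1) ≠ 0, so r is not a codeword (an error is present).
Step 3: locate the error. For a single error e at position i, S_ℓ = v_i·e·α_i^ℓ, so α_err = S_1/S_0.
  S_0^{−1} = 4^{−1} = 3 (mod 11), so α_err = 9·3 = 27 ≡ 5 = α_3. Error position i = 3.
  Consistency check: S_2/S_1 = 1·5 = 5 ≡ 5 = α_err ✓ (single-error assumption holds).
Step 4: error magnitude e = S_0/v_3 = S_0·∏_{j≠3}(α_3 − α_j) = 4·10 = 40 ≡ 7 (mod 11).
Step 5: correct position 3: c_3 = r_3 − e = 5 − 7 ≡ 9 (mod 11). Hence c = [4, 2, 9, 8, 6].
  Check: interpolating c through the α_i gives m(x) = 10 + 2·x (degree < 2) with m(α_i) = c_i for every i, so c is indeed a codeword.
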